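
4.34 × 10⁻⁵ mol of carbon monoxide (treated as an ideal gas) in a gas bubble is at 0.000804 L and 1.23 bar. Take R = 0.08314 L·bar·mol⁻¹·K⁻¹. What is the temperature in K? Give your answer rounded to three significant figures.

PV = nRT ⇒ T = PV/(nR) = (1.23 × 0.000804) / (4.34e-05 × 0.08314)

T ≈ 274 K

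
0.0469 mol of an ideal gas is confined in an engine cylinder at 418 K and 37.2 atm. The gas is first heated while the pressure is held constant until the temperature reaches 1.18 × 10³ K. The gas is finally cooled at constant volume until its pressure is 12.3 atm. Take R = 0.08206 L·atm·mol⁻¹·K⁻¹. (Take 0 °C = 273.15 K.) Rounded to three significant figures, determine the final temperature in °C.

T₃ ≈ 117 °C

From PV = nRT: V₁ = nRT₁/P₁ = 0.04325 L.
Isobaric, so V/T is constant: P₂ = P₁; V₂ = V₁·(T₂/T₁) = 0.1221 L.
V constant ⇒ P ∝ T: V₃ = V₂; T₃ = T₂·(P₃/P₂) = 390.2 K.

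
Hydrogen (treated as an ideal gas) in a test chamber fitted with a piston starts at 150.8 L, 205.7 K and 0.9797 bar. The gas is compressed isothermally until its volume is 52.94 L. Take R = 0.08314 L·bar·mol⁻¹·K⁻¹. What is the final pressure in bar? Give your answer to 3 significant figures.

T constant ⇒ Boyle's law P V = const: T₂ = T₁; P₂ = P₁·(V₁/V₂) = 2.791 bar.

P₂ ≈ 2.79 bar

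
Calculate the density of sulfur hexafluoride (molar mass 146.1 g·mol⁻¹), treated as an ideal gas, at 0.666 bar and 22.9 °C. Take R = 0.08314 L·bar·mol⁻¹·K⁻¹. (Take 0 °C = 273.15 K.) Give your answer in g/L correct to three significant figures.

ρ ≈ 3.95 g/L

ρ = PM/(RT) = (0.666 × 146.1) / (0.08314 × 296.0)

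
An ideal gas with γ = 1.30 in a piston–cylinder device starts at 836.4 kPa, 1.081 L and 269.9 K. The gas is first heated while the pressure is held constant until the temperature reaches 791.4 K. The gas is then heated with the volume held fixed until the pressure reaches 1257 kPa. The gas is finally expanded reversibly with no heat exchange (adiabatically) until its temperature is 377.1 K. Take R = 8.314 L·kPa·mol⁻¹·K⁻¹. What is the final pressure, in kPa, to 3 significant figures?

P₄ ≈ 8.66 kPa

Isobaric, so V/T is constant: P₂ = P₁; V₂ = V₁·(T₂/T₁) = 3.170 L.
Isochoric, so P/T is constant: V₃ = V₂; T₃ = T₂·(P₃/P₂) = 1189 K.
Adiabatic (γ = 1.30), T V^(γ−1) and P V^γ constant: P₄ = P₃·(T₄/T₃)^(γ/(γ−1)) = 8.662 kPa; V₄ = V₃·(T₃/T₄)^(1/(γ−1)) = 145.8 L.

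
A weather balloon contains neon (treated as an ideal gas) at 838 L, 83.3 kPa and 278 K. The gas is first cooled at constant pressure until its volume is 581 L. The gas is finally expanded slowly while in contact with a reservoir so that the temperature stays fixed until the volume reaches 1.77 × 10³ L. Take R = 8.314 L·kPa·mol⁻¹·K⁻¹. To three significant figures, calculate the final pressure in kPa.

P₃ ≈ 27.3 kPa

Isobaric, so V/T is constant: P₂ = P₁; T₂ = T₁·(V₂/V₁) = 192.7 K.
Isothermal, so P V is constant: T₃ = T₂; P₃ = P₂·(V₂/V₃) = 27.34 kPa.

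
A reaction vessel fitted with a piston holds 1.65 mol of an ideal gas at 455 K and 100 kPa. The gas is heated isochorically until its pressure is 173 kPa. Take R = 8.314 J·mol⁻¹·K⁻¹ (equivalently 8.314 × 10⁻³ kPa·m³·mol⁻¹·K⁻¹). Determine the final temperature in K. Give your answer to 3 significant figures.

T₂ ≈ 787 K

From PV = nRT: V₁ = nRT₁/P₁ = 0.06242 m³.
Isochoric, so P/T is constant: V₂ = V₁; T₂ = T₁·(P₂/P₁) = 787.1 K.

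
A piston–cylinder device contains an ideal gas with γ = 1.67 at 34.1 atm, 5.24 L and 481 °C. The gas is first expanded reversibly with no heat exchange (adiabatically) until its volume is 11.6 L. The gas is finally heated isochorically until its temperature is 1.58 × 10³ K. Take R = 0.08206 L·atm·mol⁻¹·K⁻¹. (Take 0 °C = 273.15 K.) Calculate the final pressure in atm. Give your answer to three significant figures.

P₃ ≈ 32.3 atm

Convert: T₁ = 754.1 K.
Adiabatic (γ = 1.67), T V^(γ−1) and P V^γ constant: T₂ = T₁·(V₁/V₂)^(γ−1) = 442.8 K; P₂ = P₁·(V₁/V₂)^γ = 9.045 atm.
Isochoric, so P/T is constant: V₃ = V₂; P₃ = P₂·(T₃/T₂) = 32.27 atm.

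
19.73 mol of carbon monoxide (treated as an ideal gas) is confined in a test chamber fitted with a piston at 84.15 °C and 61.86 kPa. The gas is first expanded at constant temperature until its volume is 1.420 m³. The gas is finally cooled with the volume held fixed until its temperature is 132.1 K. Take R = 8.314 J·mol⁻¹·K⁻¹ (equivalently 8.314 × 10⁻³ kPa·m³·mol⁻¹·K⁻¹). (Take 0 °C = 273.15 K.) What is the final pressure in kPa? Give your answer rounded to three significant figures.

Convert: T₁ = 357.3 K.
From PV = nRT: V₁ = nRT₁/P₁ = 0.9475 m³.
T constant ⇒ Boyle's law P V = const: T₂ = T₁; P₂ = P₁·(V₁/V₂) = 41.27 kPa.
Isochoric, so P/T is constant: V₃ = V₂; P₃ = P₂·(T₃/T₂) = 15.26 kPa.

P₃ ≈ 15.3 kPa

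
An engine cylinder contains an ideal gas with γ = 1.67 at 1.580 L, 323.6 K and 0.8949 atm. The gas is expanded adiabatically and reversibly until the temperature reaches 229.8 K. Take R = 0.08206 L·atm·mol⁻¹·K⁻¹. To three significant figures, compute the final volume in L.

Reversible adiabatic, γ = 1.67: P₂ = P₁·(T₂/T₁)^(γ/(γ−1)) = 0.3813 atm; V₂ = V₁·(T₁/T₂)^(1/(γ−1)) = 2.634 L.

V₂ ≈ 2.63 L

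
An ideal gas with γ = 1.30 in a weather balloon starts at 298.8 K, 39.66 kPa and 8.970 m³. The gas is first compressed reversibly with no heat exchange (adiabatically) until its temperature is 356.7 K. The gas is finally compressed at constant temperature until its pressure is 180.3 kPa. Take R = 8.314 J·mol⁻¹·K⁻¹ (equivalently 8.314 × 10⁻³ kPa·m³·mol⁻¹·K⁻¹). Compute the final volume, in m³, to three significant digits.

Adiabatic (γ = 1.30), T V^(γ−1) and P V^γ constant: P₂ = P₁·(T₂/T₁)^(γ/(γ−1)) = 85.44 kPa; V₂ = V₁·(T₁/T₂)^(1/(γ−1)) = 4.970 m³.
Isothermal, so P V is constant: T₃ = T₂; V₃ = V₂·(P₂/P₃) = 2.355 m³.

V₃ ≈ 2.36 m³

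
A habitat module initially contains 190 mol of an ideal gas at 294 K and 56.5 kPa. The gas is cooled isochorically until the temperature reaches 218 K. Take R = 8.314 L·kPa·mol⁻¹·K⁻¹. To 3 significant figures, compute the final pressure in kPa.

P₂ ≈ 41.9 kPa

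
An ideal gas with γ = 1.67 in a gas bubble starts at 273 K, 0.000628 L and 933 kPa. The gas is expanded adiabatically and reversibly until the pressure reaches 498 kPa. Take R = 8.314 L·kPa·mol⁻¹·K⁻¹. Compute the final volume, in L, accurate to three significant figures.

V₂ ≈ 0.000915 L

Reversible adiabatic, γ = 1.67: T₂ = T₁·(P₂/P₁)^((γ−1)/γ) = 212.2 K; V₂ = V₁·(P₁/P₂)^(1/γ) = 0.0009146 L.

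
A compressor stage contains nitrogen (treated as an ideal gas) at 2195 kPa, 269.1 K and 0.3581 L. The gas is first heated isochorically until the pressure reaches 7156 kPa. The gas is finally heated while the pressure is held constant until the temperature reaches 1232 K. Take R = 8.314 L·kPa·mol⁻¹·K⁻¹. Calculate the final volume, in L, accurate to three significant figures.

Isochoric, so P/T is constant: V₂ = V₁; T₂ = T₁·(P₂/P₁) = 877.3 K.
Isobaric, so V/T is constant: P₃ = P₂; V₃ = V₂·(T₃/T₂) = 0.5029 L.

V₃ ≈ 0.503 L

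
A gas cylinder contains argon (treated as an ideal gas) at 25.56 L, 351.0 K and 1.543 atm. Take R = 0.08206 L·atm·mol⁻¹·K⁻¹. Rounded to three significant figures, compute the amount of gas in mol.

n ≈ 1.37 mol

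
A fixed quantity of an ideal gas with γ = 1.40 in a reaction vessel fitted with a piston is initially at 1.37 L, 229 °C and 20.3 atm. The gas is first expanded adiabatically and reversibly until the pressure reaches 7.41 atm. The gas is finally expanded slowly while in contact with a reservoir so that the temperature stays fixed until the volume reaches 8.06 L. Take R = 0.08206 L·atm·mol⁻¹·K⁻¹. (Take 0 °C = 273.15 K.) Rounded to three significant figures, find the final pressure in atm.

P₃ ≈ 2.59 atm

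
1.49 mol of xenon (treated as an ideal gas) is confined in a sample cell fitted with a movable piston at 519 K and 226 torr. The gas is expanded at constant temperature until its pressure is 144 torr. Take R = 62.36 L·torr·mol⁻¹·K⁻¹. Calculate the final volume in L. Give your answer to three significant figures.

From PV = nRT: V₁ = nRT₁/P₁ = 213.4 L.
T constant ⇒ Boyle's law P V = const: T₂ = T₁; V₂ = V₁·(P₁/P₂) = 334.9 L.

V₂ ≈ 335 L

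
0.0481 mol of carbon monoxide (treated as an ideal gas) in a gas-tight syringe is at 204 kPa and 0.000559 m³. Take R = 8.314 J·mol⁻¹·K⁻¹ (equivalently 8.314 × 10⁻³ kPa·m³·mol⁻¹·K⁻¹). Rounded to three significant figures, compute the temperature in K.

T ≈ 285 K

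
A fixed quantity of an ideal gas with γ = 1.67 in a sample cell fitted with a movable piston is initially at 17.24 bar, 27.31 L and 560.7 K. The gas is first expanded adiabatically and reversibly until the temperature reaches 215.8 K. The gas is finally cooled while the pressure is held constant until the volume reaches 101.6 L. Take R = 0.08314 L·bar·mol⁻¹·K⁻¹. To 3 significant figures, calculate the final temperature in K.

Adiabatic (γ = 1.67), T V^(γ−1) and P V^γ constant: P₂ = P₁·(T₂/T₁)^(γ/(γ−1)) = 1.596 bar; V₂ = V₁·(T₁/T₂)^(1/(γ−1)) = 113.6 L.
Isobaric, so V/T is constant: P₃ = P₂; T₃ = T₂·(V₃/V₂) = 193.1 K.

T₃ ≈ 193 K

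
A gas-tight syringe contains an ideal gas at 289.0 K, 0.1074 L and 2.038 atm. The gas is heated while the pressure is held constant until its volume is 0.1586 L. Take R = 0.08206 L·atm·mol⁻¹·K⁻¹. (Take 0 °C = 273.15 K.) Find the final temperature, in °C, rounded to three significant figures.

T₂ ≈ 154 °C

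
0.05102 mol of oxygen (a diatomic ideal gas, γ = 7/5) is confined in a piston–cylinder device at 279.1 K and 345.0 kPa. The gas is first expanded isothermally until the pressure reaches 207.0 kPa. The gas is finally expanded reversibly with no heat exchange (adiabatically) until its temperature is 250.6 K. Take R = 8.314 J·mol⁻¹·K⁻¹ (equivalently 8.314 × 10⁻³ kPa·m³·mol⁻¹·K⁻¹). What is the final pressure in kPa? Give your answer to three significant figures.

P₃ ≈ 142 kPa

From PV = nRT: V₁ = nRT₁/P₁ = 0.0003432 m³.
T constant ⇒ Boyle's law P V = const: T₂ = T₁; V₂ = V₁·(P₁/P₂) = 0.0005719 m³.
Reversible adiabatic, γ = 7/5: P₃ = P₂·(T₃/T₂)^(γ/(γ−1)) = 142.0 kPa; V₃ = V₂·(T₂/T₃)^(1/(γ−1)) = 0.0007487 m³.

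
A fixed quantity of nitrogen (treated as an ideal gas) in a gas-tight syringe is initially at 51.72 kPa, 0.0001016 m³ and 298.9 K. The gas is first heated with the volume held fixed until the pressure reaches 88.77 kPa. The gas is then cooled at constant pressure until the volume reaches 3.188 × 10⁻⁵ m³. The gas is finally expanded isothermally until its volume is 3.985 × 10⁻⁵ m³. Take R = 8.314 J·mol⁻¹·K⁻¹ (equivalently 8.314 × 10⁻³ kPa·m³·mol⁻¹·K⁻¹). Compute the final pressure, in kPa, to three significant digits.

P₄ ≈ 71.0 kPa

V constant ⇒ P ∝ T: V₂ = V₁; T₂ = T₁·(P₂/P₁) = 513.0 K.
P constant ⇒ V ∝ T: P₃ = P₂; T₃ = T₂·(V₃/V₂) = 161.0 K.
T constant ⇒ Boyle's law P V = const: T₄ = T₃; P₄ = P₃·(V₃/V₄) = 71.02 kPa.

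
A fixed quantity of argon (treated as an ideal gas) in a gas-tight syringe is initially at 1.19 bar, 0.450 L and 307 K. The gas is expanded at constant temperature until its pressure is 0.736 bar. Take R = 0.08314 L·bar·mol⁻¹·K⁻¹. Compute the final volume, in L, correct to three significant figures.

Isothermal, so P V is constant: T₂ = T₁; V₂ = V₁·(P₁/P₂) = 0.7276 L.

V₂ ≈ 0.728 L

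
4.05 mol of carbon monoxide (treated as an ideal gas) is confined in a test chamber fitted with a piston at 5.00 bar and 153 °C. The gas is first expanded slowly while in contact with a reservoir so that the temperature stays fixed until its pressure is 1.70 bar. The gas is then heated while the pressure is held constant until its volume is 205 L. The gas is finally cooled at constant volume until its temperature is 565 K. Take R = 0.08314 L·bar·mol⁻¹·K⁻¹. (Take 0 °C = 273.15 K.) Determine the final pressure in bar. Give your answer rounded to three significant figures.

Convert: T₁ = 426.1 K.
From PV = nRT: V₁ = nRT₁/P₁ = 28.70 L.
T constant ⇒ Boyle's law P V = const: T₂ = T₁; V₂ = V₁·(P₁/P₂) = 84.41 L.
Isobaric, so V/T is constant: P₃ = P₂; T₃ = T₂·(V₃/V₂) = 1035 K.
V constant ⇒ P ∝ T: V₄ = V₃; P₄ = P₃·(T₄/T₃) = 0.9280 bar.

P₄ ≈ 0.928 bar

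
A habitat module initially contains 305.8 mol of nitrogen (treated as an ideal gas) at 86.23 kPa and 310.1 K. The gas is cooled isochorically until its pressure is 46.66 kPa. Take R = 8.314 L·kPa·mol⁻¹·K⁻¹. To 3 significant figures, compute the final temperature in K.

From PV = nRT: V₁ = nRT₁/P₁ = 9143 L.
V constant ⇒ P ∝ T: V₂ = V₁; T₂ = T₁·(P₂/P₁) = 167.8 K.

T₂ ≈ 168 K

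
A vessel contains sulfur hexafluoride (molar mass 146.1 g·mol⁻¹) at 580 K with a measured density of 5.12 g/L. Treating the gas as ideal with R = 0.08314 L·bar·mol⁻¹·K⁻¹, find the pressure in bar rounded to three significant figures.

P ≈ 1.69 bar

ρ = PM/(RT) ⇒ P = ρRT/M = (5.12 × 0.08314 × 580.0) / 146.1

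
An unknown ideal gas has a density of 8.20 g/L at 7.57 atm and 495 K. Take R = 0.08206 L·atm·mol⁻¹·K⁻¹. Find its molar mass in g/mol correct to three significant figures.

ρ = PM/(RT) ⇒ M = ρRT/P = (8.20 × 0.08206 × 495.0) / 7.57

M ≈ 44.0 g/mol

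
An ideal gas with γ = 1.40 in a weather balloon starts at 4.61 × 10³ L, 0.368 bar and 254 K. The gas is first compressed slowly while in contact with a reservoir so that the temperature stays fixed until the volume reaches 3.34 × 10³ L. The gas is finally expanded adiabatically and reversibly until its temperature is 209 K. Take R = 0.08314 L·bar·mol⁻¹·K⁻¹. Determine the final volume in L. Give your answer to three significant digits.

Isothermal, so P V is constant: T₂ = T₁; P₂ = P₁·(V₁/V₂) = 0.5079 bar.
Reversible adiabatic, γ = 1.40: P₃ = P₂·(T₃/T₂)^(γ/(γ−1)) = 0.2567 bar; V₃ = V₂·(T₂/T₃)^(1/(γ−1)) = 5438 L.

V₃ ≈ 5.44e+03 L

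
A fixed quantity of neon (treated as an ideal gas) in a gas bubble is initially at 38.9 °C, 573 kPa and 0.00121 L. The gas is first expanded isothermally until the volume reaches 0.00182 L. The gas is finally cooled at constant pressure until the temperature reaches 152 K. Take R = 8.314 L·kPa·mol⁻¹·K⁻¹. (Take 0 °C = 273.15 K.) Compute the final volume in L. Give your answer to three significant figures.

Convert: T₁ = 312.0 K.
Isothermal, so P V is constant: T₂ = T₁; P₂ = P₁·(V₁/V₂) = 381.0 kPa.
P constant ⇒ V ∝ T: P₃ = P₂; V₃ = V₂·(T₃/T₂) = 0.0008865 L.

V₃ ≈ 0.000887 L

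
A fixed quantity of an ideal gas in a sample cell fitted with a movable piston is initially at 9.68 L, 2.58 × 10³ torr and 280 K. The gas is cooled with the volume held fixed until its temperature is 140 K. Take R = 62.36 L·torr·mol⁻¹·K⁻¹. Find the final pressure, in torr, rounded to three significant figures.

Isochoric, so P/T is constant: V₂ = V₁; P₂ = P₁·(T₂/T₁) = 1290 torr.

P₂ ≈ 1.29e+03 torr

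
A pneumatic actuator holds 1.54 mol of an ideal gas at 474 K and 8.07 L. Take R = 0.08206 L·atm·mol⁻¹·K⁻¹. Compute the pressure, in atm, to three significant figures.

P ≈ 7.42 atm

PV = nRT ⇒ P = nRT/V = (1.54 × 0.08206 × 474) / 8.07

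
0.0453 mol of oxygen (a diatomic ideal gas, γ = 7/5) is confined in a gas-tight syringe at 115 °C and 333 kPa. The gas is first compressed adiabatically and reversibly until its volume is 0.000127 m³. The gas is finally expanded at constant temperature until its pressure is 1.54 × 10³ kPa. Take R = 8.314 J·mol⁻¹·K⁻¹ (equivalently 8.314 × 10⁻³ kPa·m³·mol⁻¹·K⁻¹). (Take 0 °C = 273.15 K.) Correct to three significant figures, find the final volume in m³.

V₃ ≈ 0.000156 m³

Convert: T₁ = 388.1 K.
From PV = nRT: V₁ = nRT₁/P₁ = 0.0004390 m³.
Adiabatic (γ = 7/5), T V^(γ−1) and P V^γ constant: T₂ = T₁·(V₁/V₂)^(γ−1) = 637.5 K; P₂ = P₁·(V₁/V₂)^γ = 1890 kPa.
Isothermal, so P V is constant: T₃ = T₂; V₃ = V₂·(P₂/P₃) = 0.0001559 m³.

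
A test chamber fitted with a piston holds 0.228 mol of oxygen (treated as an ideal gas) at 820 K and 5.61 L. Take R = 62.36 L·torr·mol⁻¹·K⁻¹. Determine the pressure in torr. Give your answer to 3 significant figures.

P ≈ 2.08e+03 torr

PV = nRT ⇒ P = nRT/V = (0.228 × 62.36 × 820) / 5.61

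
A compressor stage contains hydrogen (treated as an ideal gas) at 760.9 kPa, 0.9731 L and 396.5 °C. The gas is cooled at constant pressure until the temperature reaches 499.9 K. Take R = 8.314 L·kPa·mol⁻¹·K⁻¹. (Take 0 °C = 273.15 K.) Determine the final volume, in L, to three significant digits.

Convert: T₁ = 669.6 K.
P constant ⇒ V ∝ T: P₂ = P₁; V₂ = V₁·(T₂/T₁) = 0.7264 L.

V₂ ≈ 0.726 L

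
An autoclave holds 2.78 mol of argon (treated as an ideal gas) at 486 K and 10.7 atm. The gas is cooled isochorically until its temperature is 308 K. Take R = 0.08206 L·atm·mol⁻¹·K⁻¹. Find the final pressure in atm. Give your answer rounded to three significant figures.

From PV = nRT: V₁ = nRT₁/P₁ = 10.36 L.
V constant ⇒ P ∝ T: V₂ = V₁; P₂ = P₁·(T₂/T₁) = 6.781 atm.

P₂ ≈ 6.78 atm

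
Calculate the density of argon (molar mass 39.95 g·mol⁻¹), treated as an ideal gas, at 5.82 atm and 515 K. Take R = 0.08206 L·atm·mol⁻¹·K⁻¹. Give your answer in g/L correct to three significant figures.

ρ ≈ 5.50 g/L

ρ = PM/(RT) = (5.82 × 39.95) / (0.08206 × 515.0)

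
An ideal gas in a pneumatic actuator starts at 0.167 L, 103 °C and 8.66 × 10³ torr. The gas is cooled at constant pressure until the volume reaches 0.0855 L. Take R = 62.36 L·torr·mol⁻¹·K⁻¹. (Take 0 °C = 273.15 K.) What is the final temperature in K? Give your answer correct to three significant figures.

T₂ ≈ 193 K

Convert: T₁ = 376.1 K.
Isobaric, so V/T is constant: P₂ = P₁; T₂ = T₁·(V₂/V₁) = 192.6 K.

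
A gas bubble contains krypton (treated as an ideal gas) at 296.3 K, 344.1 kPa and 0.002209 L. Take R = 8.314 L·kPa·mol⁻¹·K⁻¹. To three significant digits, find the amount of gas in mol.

n ≈ 0.000309 mol

PV = nRT ⇒ n = PV/(RT) = (344.1 × 0.002209) / (8.314 × 296.3)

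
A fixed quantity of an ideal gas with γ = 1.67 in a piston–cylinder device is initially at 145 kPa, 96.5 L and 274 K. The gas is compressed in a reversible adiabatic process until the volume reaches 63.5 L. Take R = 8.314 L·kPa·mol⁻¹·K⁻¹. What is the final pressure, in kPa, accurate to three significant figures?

Adiabatic (γ = 1.67), T V^(γ−1) and P V^γ constant: T₂ = T₁·(V₁/V₂)^(γ−1) = 362.7 K; P₂ = P₁·(V₁/V₂)^γ = 291.7 kPa.

P₂ ≈ 292 kPa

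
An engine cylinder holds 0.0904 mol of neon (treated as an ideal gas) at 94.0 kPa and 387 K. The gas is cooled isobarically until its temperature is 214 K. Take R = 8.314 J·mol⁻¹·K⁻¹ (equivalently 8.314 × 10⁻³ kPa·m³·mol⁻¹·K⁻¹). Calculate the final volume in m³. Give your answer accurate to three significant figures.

V₂ ≈ 0.00171 m³

From PV = nRT: V₁ = nRT₁/P₁ = 0.003094 m³.
P constant ⇒ V ∝ T: P₂ = P₁; V₂ = V₁·(T₂/T₁) = 0.001711 m³.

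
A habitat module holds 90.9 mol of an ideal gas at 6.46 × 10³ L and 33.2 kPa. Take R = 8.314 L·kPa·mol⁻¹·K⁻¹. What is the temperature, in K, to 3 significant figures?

T ≈ 284 K

PV = nRT ⇒ T = PV/(nR) = (33.2 × 6.46e+03) / (90.9 × 8.314)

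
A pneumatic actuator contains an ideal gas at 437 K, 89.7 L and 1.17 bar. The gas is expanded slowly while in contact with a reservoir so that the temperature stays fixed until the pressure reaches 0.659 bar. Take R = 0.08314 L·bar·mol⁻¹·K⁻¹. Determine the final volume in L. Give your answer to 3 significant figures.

V₂ ≈ 159 L

T constant ⇒ Boyle's law P V = const: T₂ = T₁; V₂ = V₁·(P₁/P₂) = 159.3 L.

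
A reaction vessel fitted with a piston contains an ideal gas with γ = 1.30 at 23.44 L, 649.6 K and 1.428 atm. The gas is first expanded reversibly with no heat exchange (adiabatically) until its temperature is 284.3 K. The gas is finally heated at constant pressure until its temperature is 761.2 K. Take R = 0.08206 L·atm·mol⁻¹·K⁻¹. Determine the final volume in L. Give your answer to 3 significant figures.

V₃ ≈ 986 L

Reversible adiabatic, γ = 1.30: P₂ = P₁·(T₂/T₁)^(γ/(γ−1)) = 0.03978 atm; V₂ = V₁·(T₁/T₂)^(1/(γ−1)) = 368.3 L.
Isobaric, so V/T is constant: P₃ = P₂; V₃ = V₂·(T₃/T₂) = 986.1 L.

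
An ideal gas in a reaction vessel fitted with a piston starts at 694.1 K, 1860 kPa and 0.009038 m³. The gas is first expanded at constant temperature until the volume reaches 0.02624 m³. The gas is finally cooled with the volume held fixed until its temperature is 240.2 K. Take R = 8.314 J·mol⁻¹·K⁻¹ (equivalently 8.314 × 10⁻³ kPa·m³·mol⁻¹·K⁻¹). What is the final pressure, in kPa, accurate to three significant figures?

T constant ⇒ Boyle's law P V = const: T₂ = T₁; P₂ = P₁·(V₁/V₂) = 640.7 kPa.
Isochoric, so P/T is constant: V₃ = V₂; P₃ = P₂·(T₃/T₂) = 221.7 kPa.

P₃ ≈ 222 kPa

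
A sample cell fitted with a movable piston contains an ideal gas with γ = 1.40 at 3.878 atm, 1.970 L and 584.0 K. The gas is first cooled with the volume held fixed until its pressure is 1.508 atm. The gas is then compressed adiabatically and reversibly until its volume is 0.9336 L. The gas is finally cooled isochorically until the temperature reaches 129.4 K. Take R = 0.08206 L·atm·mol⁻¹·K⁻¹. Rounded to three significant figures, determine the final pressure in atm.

P₄ ≈ 1.81 atm

V constant ⇒ P ∝ T: V₂ = V₁; T₂ = T₁·(P₂/P₁) = 227.1 K.
Adiabatic (γ = 1.40), T V^(γ−1) and P V^γ constant: T₃ = T₂·(V₂/V₃)^(γ−1) = 306.1 K; P₃ = P₂·(V₂/V₃)^γ = 4.290 atm.
V constant ⇒ P ∝ T: V₄ = V₃; P₄ = P₃·(T₄/T₃) = 1.813 atm.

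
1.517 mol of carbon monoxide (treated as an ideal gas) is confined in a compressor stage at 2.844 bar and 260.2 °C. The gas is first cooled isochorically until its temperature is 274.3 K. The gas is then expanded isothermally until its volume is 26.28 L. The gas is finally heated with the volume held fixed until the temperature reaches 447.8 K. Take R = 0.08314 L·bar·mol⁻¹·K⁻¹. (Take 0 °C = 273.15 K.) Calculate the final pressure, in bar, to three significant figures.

Convert: T₁ = 533.3 K.
From PV = nRT: V₁ = nRT₁/P₁ = 23.65 L.
Isochoric, so P/T is constant: V₂ = V₁; P₂ = P₁·(T₂/T₁) = 1.463 bar.
T constant ⇒ Boyle's law P V = const: T₃ = T₂; P₃ = P₂·(V₂/V₃) = 1.316 bar.
Isochoric, so P/T is constant: V₄ = V₃; P₄ = P₃·(T₄/T₃) = 2.149 bar.

P₄ ≈ 2.15 bar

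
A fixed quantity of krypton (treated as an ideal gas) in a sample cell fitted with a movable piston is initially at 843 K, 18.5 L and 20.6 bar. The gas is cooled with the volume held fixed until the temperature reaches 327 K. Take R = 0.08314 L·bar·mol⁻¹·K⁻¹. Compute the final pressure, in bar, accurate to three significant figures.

V constant ⇒ P ∝ T: V₂ = V₁; P₂ = P₁·(T₂/T₁) = 7.991 bar.

P₂ ≈ 7.99 bar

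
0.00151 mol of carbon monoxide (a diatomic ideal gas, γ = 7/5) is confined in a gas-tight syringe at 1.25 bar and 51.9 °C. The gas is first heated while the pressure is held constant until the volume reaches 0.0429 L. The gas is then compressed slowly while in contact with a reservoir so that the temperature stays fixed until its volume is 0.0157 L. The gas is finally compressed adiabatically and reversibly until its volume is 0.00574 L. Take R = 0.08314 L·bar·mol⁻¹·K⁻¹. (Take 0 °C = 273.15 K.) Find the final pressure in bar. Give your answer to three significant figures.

P₄ ≈ 14.0 bar

Convert: T₁ = 325.0 K.
From PV = nRT: V₁ = nRT₁/P₁ = 0.03265 L.
Isobaric, so V/T is constant: P₂ = P₁; T₂ = T₁·(V₂/V₁) = 427.1 K.
Isothermal, so P V is constant: T₃ = T₂; P₃ = P₂·(V₂/V₃) = 3.416 bar.
Reversible adiabatic, γ = 7/5: T₄ = T₃·(V₃/V₄)^(γ−1) = 638.8 K; P₄ = P₃·(V₃/V₄)^γ = 13.97 bar.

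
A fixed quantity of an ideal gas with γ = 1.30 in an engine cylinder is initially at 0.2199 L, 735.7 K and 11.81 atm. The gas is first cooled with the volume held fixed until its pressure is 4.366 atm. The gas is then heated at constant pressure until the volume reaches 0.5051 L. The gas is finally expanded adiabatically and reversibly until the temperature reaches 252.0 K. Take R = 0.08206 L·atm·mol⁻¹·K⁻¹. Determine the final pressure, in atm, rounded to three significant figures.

P₄ ≈ 0.0854 atm

V constant ⇒ P ∝ T: V₂ = V₁; T₂ = T₁·(P₂/P₁) = 272.0 K.
Isobaric, so V/T is constant: P₃ = P₂; T₃ = T₂·(V₃/V₂) = 624.7 K.
Reversible adiabatic, γ = 1.30: P₄ = P₃·(T₄/T₃)^(γ/(γ−1)) = 0.08541 atm; V₄ = V₃·(T₃/T₄)^(1/(γ−1)) = 10.42 L.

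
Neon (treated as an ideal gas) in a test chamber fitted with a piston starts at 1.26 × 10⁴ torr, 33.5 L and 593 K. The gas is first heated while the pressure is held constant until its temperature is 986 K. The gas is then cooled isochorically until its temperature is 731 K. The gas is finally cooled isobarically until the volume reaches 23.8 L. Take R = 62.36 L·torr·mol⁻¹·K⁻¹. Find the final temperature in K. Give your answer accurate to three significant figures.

P constant ⇒ V ∝ T: P₂ = P₁; V₂ = V₁·(T₂/T₁) = 55.70 L.
V constant ⇒ P ∝ T: V₃ = V₂; P₃ = P₂·(T₃/T₂) = 9341 torr.
P constant ⇒ V ∝ T: P₄ = P₃; T₄ = T₃·(V₄/V₃) = 312.3 K.

T₄ ≈ 312 K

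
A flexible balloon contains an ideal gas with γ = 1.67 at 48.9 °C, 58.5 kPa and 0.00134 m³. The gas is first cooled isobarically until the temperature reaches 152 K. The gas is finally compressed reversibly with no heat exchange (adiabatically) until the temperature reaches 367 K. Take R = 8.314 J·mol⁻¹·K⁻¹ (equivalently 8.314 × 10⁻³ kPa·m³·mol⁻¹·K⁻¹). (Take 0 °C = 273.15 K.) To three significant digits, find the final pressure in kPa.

Convert: T₁ = 322.0 K.
P constant ⇒ V ∝ T: P₂ = P₁; V₂ = V₁·(T₂/T₁) = 0.0006324 m³.
Reversible adiabatic, γ = 1.67: P₃ = P₂·(T₃/T₂)^(γ/(γ−1)) = 526.4 kPa; V₃ = V₂·(T₂/T₃)^(1/(γ−1)) = 0.0001697 m³.

P₃ ≈ 526 kPa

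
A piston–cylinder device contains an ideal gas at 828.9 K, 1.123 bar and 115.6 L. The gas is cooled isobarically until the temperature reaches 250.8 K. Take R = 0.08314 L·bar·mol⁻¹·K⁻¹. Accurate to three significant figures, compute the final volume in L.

Isobaric, so V/T is constant: P₂ = P₁; V₂ = V₁·(T₂/T₁) = 34.98 L.

V₂ ≈ 35.0 L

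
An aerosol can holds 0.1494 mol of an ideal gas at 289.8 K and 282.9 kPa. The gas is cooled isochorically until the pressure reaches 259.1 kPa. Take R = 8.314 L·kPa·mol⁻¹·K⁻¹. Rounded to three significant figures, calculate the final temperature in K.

From PV = nRT: V₁ = nRT₁/P₁ = 1.272 L.
Isochoric, so P/T is constant: V₂ = V₁; T₂ = T₁·(P₂/P₁) = 265.4 K.

T₂ ≈ 265 K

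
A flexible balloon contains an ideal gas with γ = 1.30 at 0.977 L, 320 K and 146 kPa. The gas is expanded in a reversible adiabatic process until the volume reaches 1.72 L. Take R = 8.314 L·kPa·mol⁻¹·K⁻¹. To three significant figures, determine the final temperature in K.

T₂ ≈ 270 K

Reversible adiabatic, γ = 1.30: T₂ = T₁·(V₁/V₂)^(γ−1) = 270.1 K; P₂ = P₁·(V₁/V₂)^γ = 69.99 kPa.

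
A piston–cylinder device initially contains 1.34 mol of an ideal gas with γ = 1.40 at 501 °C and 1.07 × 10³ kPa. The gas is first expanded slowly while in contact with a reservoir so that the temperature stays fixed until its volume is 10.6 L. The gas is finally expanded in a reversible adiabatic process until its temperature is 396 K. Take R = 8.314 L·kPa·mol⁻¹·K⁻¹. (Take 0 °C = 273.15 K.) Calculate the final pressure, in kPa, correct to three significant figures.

Convert: T₁ = 774.1 K.
From PV = nRT: V₁ = nRT₁/P₁ = 8.060 L.
Isothermal, so P V is constant: T₂ = T₁; P₂ = P₁·(V₁/V₂) = 813.6 kPa.
Adiabatic (γ = 1.40), T V^(γ−1) and P V^γ constant: P₃ = P₂·(T₃/T₂)^(γ/(γ−1)) = 77.89 kPa; V₃ = V₂·(T₂/T₃)^(1/(γ−1)) = 56.64 L.

P₃ ≈ 77.9 kPa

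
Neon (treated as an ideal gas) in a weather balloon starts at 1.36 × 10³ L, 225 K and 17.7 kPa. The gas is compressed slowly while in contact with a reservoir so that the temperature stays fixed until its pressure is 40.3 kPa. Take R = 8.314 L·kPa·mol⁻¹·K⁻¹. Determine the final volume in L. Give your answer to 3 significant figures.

Isothermal, so P V is constant: T₂ = T₁; V₂ = V₁·(P₁/P₂) = 597.3 L.

V₂ ≈ 597 L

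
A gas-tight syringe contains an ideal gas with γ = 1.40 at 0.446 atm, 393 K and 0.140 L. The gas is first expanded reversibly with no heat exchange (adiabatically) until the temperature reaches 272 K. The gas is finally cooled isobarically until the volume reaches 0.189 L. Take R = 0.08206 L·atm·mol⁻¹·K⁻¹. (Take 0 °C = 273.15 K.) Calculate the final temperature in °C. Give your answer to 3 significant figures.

Adiabatic (γ = 1.40), T V^(γ−1) and P V^γ constant: P₂ = P₁·(T₂/T₁)^(γ/(γ−1)) = 0.1230 atm; V₂ = V₁·(T₁/T₂)^(1/(γ−1)) = 0.3513 L.
Isobaric, so V/T is constant: P₃ = P₂; T₃ = T₂·(V₃/V₂) = 146.3 K.

T₃ ≈ -127 °C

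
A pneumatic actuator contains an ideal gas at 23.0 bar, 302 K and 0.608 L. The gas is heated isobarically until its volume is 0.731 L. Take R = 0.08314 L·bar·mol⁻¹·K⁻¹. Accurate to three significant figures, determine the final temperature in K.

P constant ⇒ V ∝ T: P₂ = P₁; T₂ = T₁·(V₂/V₁) = 363.1 K.

T₂ ≈ 363 K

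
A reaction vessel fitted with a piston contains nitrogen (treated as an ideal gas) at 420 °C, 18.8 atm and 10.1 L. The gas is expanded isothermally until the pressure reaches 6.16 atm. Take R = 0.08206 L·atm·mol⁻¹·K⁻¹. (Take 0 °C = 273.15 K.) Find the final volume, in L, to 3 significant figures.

V₂ ≈ 30.8 L

Convert: T₁ = 693.1 K.
T constant ⇒ Boyle's law P V = const: T₂ = T₁; V₂ = V₁·(P₁/P₂) = 30.82 L.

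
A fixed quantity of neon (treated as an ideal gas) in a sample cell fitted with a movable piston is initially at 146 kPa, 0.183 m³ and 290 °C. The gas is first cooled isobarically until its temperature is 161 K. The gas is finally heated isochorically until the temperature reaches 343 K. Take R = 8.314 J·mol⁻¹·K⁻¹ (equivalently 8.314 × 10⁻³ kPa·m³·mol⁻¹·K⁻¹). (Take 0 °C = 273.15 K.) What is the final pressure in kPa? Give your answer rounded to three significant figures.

P₃ ≈ 311 kPa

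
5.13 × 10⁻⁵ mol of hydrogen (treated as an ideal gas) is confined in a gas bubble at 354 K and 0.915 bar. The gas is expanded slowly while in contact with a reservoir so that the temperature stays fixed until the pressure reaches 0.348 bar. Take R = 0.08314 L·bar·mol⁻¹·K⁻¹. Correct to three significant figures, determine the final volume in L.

V₂ ≈ 0.00434 L

From PV = nRT: V₁ = nRT₁/P₁ = 0.001650 L.
T constant ⇒ Boyle's law P V = const: T₂ = T₁; V₂ = V₁·(P₁/P₂) = 0.004339 L.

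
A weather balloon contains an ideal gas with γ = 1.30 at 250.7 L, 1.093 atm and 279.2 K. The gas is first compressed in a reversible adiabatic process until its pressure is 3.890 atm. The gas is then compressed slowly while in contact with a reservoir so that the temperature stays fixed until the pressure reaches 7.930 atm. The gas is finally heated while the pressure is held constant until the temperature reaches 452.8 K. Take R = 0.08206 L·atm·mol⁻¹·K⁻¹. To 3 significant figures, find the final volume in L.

Adiabatic (γ = 1.30), T V^(γ−1) and P V^γ constant: T₂ = T₁·(P₂/P₁)^((γ−1)/γ) = 374.2 K; V₂ = V₁·(P₁/P₂)^(1/γ) = 94.42 L.
Isothermal, so P V is constant: T₃ = T₂; V₃ = V₂·(P₂/P₃) = 46.32 L.
P constant ⇒ V ∝ T: P₄ = P₃; V₄ = V₃·(T₄/T₃) = 56.04 L.

V₄ ≈ 56.0 L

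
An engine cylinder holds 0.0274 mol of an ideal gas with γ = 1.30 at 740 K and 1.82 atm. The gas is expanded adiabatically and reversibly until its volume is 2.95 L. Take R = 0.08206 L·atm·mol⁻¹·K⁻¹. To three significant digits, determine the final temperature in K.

T₂ ≈ 521 K

From PV = nRT: V₁ = nRT₁/P₁ = 0.9142 L.
Adiabatic (γ = 1.30), T V^(γ−1) and P V^γ constant: T₂ = T₁·(V₁/V₂)^(γ−1) = 520.7 K; P₂ = P₁·(V₁/V₂)^γ = 0.3969 atm.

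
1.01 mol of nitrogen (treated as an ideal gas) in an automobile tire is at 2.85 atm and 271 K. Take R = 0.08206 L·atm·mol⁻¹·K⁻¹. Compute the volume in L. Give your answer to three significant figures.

PV = nRT ⇒ V = nRT/P = (1.01 × 0.08206 × 271) / 2.85

V ≈ 7.88 L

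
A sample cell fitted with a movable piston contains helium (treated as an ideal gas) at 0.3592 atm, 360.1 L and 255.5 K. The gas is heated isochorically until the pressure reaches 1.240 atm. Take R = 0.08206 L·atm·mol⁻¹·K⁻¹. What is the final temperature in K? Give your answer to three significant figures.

T₂ ≈ 882 K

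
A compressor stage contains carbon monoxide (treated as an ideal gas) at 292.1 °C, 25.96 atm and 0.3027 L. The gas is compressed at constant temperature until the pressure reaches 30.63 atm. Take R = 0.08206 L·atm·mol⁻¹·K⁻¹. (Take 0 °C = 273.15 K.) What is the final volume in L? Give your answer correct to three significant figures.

V₂ ≈ 0.257 L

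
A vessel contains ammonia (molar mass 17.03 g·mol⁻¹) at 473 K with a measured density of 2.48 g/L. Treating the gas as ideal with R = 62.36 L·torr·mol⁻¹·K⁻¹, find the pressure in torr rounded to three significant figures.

P ≈ 4.30e+03 torr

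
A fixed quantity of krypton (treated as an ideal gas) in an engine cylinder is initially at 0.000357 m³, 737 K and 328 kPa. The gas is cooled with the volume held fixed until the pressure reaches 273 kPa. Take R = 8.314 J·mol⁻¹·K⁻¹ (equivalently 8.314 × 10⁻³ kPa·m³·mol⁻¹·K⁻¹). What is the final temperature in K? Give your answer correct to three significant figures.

T₂ ≈ 613 K

Isochoric, so P/T is constant: V₂ = V₁; T₂ = T₁·(P₂/P₁) = 613.4 K.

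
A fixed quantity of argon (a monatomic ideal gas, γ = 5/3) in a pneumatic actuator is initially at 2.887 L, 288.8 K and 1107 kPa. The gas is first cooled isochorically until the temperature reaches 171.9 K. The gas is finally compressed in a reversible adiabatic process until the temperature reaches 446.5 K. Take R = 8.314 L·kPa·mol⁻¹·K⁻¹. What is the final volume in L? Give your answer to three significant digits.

V₃ ≈ 0.690 L

V constant ⇒ P ∝ T: V₂ = V₁; P₂ = P₁·(T₂/T₁) = 658.9 kPa.
Adiabatic (γ = 5/3), T V^(γ−1) and P V^γ constant: P₃ = P₂·(T₃/T₂)^(γ/(γ−1)) = 7165 kPa; V₃ = V₂·(T₂/T₃)^(1/(γ−1)) = 0.6896 L.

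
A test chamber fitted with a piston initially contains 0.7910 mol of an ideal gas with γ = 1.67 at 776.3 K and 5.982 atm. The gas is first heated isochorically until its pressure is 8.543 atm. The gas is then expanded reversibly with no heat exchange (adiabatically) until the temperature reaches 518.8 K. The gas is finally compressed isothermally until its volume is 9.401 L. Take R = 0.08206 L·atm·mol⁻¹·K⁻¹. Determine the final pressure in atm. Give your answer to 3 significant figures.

P₄ ≈ 3.58 atm

From PV = nRT: V₁ = nRT₁/P₁ = 8.423 L.
Isochoric, so P/T is constant: V₂ = V₁; T₂ = T₁·(P₂/P₁) = 1109 K.
Reversible adiabatic, γ = 1.67: P₃ = P₂·(T₃/T₂)^(γ/(γ−1)) = 1.287 atm; V₃ = V₂·(T₂/T₃)^(1/(γ−1)) = 26.16 L.
Isothermal, so P V is constant: T₄ = T₃; P₄ = P₃·(V₃/V₄) = 3.582 atm.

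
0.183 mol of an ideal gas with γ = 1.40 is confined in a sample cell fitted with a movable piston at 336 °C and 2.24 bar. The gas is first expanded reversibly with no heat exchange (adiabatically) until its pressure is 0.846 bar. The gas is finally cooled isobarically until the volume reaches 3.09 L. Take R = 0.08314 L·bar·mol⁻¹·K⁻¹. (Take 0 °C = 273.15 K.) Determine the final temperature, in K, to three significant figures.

Convert: T₁ = 609.1 K.
From PV = nRT: V₁ = nRT₁/P₁ = 4.137 L.
Reversible adiabatic, γ = 1.40: T₂ = T₁·(P₂/P₁)^((γ−1)/γ) = 461.2 K; V₂ = V₁·(P₁/P₂)^(1/γ) = 8.295 L.
Isobaric, so V/T is constant: P₃ = P₂; T₃ = T₂·(V₃/V₂) = 171.8 K.

T₃ ≈ 172 K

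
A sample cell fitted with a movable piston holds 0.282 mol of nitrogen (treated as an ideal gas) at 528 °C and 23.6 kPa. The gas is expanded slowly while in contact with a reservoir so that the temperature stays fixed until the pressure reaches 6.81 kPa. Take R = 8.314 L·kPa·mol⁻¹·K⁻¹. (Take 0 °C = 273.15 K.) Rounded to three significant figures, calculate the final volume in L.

V₂ ≈ 276 L

Convert: T₁ = 801.1 K.
From PV = nRT: V₁ = nRT₁/P₁ = 79.59 L.
T constant ⇒ Boyle's law P V = const: T₂ = T₁; V₂ = V₁·(P₁/P₂) = 275.8 L.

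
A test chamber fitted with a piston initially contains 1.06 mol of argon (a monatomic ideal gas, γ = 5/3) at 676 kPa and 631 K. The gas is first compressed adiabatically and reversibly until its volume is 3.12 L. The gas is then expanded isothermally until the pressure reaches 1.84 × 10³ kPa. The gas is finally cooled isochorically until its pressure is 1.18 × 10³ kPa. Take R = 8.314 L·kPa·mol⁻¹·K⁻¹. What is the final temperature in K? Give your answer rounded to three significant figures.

From PV = nRT: V₁ = nRT₁/P₁ = 8.226 L.
Adiabatic (γ = 5/3), T V^(γ−1) and P V^γ constant: T₂ = T₁·(V₁/V₂)^(γ−1) = 1204 K; P₂ = P₁·(V₁/V₂)^γ = 3402 kPa.
Isothermal, so P V is constant: T₃ = T₂; V₃ = V₂·(P₂/P₃) = 5.768 L.
Isochoric, so P/T is constant: V₄ = V₃; T₄ = T₃·(P₄/P₃) = 772.3 K.

T₄ ≈ 772 K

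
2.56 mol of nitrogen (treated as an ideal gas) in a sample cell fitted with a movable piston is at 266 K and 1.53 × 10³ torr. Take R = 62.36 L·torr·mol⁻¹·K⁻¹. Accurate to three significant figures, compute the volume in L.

V ≈ 27.8 L

PV = nRT ⇒ V = nRT/P = (2.56 × 62.36 × 266) / 1.53e+03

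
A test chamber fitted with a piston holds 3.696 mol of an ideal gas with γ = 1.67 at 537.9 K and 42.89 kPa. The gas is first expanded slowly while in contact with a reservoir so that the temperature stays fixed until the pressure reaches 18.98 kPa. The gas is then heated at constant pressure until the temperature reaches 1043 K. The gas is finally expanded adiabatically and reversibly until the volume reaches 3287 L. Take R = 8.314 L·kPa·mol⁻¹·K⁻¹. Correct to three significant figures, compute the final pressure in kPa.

P₄ ≈ 6.24 kPa

From PV = nRT: V₁ = nRT₁/P₁ = 385.4 L.
T constant ⇒ Boyle's law P V = const: T₂ = T₁; V₂ = V₁·(P₁/P₂) = 870.9 L.
P constant ⇒ V ∝ T: P₃ = P₂; V₃ = V₂·(T₃/T₂) = 1689 L.
Adiabatic (γ = 1.67), T V^(γ−1) and P V^γ constant: T₄ = T₃·(V₃/V₄)^(γ−1) = 667.5 K; P₄ = P₃·(V₃/V₄)^γ = 6.240 kPa.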